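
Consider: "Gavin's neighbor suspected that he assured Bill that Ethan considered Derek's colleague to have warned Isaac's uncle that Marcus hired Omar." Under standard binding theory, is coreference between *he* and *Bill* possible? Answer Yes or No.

No

*Bill* is an R-expression; Principle C requires it to be free (not bound by any c-commanding expression).
— he: subject of the clause headed by 'assured'; the pronoun c-commands the R-expression — coreference blocked (Principle C).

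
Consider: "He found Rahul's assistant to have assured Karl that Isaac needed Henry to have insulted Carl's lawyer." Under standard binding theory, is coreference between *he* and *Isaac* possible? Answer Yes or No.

No

*Isaac* is an R-expression; Principle C requires it to be free (not bound by any c-commanding expression).
— he: subject of the matrix clause; the pronoun c-commands the R-expression — coreference blocked (Principle C).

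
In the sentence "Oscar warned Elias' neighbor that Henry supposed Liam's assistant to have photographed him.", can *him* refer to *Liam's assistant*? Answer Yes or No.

*him* is a pronoun; Principle B requires it to be free in its binding domain — the clause headed by 'photographed'.
— Liam's assistant: subject of the clause headed by 'photographed'; c-commands the pronoun within its binding domain — blocked (Principle B).

No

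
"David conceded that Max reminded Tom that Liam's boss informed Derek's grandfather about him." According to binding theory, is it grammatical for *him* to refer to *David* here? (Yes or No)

*David* is an R-expression; Principle C requires it to be free (not bound by any c-commanding expression).
— him: second object of the clause headed by 'informed'; the pronoun does not c-command the R-expression — coreference allowed.

Yes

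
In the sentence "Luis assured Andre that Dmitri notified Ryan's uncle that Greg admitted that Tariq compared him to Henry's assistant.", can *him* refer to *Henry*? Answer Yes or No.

No

*him* is a pronoun; Principle B requires it to be free in its binding domain — the clause headed by 'compared'.
— Henry: possessor inside the second object DP of the clause headed by 'compared'; is c-commanded by the pronoun; coreference would bind this R-expression — blocked (Principle C).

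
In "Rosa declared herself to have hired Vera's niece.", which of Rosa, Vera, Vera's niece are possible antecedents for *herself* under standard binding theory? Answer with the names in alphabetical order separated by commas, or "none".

*herself* is a reflexive; Principle A requires it to be bound within its binding domain — the matrix clause.
— Rosa: subject of the matrix clause; c-commands the reflexive within its binding domain — allowed (Principle A).
— Vera: possessor inside the object DP of the clause headed by 'hired'; does not c-command the reflexive — cannot bind it (Principle A).
— Vera's niece: object of the clause headed by 'hired'; does not c-command the reflexive — cannot bind it (Principle A).

Rosa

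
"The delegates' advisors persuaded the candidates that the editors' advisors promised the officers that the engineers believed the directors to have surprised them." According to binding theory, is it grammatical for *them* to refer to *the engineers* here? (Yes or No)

Yes

*the engineers* is an R-expression; Principle C requires it to be free (not bound by any c-commanding expression).
— them: object of the clause headed by 'surprised'; the pronoun does not c-command the R-expression — coreference allowed.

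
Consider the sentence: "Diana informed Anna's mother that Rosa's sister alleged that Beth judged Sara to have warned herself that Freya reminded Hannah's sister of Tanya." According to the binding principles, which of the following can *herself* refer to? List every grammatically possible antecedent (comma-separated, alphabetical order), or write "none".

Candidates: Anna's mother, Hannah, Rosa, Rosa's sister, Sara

Sara

*herself* is a reflexive; Principle A requires it to be bound within its binding domain — the clause headed by 'warned'.
— Anna's mother: object of the matrix clause; c-commands the reflexive but lies outside its binding domain — cannot bind it (Principle A).
— Hannah: possessor inside the object DP of the clause headed by 'reminded'; does not c-command the reflexive — cannot bind it (Principle A).
— Rosa: possessor inside the subject DP of the clause headed by 'alleged'; does not c-command the reflexive — cannot bind it (Principle A).
— Rosa's sister: subject of the clause headed by 'alleged'; c-commands the reflexive but lies outside its binding domain — cannot bind it (Principle A).
— Sara: subject of the clause headed by 'warned'; c-commands the reflexive within its binding domain — allowed (Principle A).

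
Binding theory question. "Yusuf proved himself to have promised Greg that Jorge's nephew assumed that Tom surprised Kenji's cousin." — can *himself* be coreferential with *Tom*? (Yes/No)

No

*himself* is a reflexive; Principle A requires it to be bound within its binding domain — the matrix clause.
— Tom: subject of the clause headed by 'surprised'; does not c-command the reflexive — cannot bind it (Principle A).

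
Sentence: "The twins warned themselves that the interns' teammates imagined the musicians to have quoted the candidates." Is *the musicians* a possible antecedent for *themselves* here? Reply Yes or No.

No

*themselves* is a reflexive; Principle A requires it to be bound within its binding domain — the matrix clause.
— the musicians: subject of the clause headed by 'quoted'; does not c-command the reflexive — cannot bind it (Principle A).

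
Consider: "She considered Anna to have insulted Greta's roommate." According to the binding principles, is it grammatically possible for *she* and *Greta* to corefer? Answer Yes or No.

No

*she* is a pronoun; Principle B requires it to be free in its binding domain — the matrix clause.
— Greta: possessor inside the object DP of the clause headed by 'insulted'; is c-commanded by the pronoun; coreference would bind this R-expression — blocked (Principle C).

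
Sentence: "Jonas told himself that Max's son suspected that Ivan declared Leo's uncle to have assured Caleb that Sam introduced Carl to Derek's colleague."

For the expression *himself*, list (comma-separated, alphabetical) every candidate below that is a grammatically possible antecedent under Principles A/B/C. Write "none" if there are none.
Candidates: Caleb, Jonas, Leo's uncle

*himself* is a reflexive; Principle A requires it to be bound within its binding domain — the matrix clause.
— Caleb: object of the clause headed by 'assured'; does not c-command the reflexive — cannot bind it (Principle A).
— Jonas: subject of the matrix clause; c-commands the reflexive within its binding domain — allowed (Principle A).
— Leo's uncle: subject of the clause headed by 'assured'; does not c-command the reflexive — cannot bind it (Principle A).

Jonas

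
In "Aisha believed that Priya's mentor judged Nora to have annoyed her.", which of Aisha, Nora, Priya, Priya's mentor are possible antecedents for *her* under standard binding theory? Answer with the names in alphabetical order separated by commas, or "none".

*her* is a pronoun; Principle B requires it to be free in its binding domain — the clause headed by 'annoyed'.
— Aisha: subject of the matrix clause; c-commands the pronoun but lies outside its binding domain — allowed.
— Nora: subject of the clause headed by 'annoyed'; c-commands the pronoun within its binding domain — blocked (Principle B).
— Priya: possessor inside the subject DP of the clause headed by 'judged'; does not c-command the pronoun — Principle B does not apply; allowed.
— Priya's mentor: subject of the clause headed by 'judged'; c-commands the pronoun but lies outside its binding domain — allowed.

Aisha, Priya, Priya's mentor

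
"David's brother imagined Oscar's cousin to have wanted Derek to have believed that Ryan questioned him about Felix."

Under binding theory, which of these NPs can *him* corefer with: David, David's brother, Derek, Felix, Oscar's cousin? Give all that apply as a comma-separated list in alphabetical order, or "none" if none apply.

*him* is a pronoun; Principle B requires it to be free in its binding domain — the clause headed by 'questioned'.
— David: possessor inside the subject DP of the matrix clause; does not c-command the pronoun — Principle B does not apply; allowed.
— David's brother: subject of the matrix clause; c-commands the pronoun but lies outside its binding domain — allowed.
— Derek: subject of the clause headed by 'believed'; c-commands the pronoun but lies outside its binding domain — allowed.
— Felix: second object of the clause headed by 'questioned'; is c-commanded by the pronoun; coreference would bind this R-expression — blocked (Principle C).
— Oscar's cousin: subject of the clause headed by 'wanted'; c-commands the pronoun but lies outside its binding domain — allowed.

David, David's brother, Derek, Oscar's cousin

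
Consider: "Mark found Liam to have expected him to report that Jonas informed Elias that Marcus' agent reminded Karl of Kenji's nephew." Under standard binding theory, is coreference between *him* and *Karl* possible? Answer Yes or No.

*Karl* is an R-expression; Principle C requires it to be free (not bound by any c-commanding expression).
— him: subject of the clause headed by 'report'; the pronoun c-commands the R-expression — coreference blocked (Principle C).

No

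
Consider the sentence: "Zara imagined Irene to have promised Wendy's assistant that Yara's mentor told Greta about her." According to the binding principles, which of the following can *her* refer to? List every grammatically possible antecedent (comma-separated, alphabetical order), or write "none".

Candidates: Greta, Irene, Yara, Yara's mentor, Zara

Irene, Yara, Zara

*her* is a pronoun; Principle B requires it to be free in its binding domain — the clause headed by 'told'.
— Greta: object of the clause headed by 'told'; c-commands the pronoun within its binding domain — blocked (Principle B).
— Irene: subject of the clause headed by 'promised'; c-commands the pronoun but lies outside its binding domain — allowed.
— Yara: possessor inside the subject DP of the clause headed by 'told'; does not c-command the pronoun — Principle B does not apply; allowed.
— Yara's mentor: subject of the clause headed by 'told'; c-commands the pronoun within its binding domain — blocked (Principle B).
— Zara: subject of the matrix clause; c-commands the pronoun but lies outside its binding domain — allowed.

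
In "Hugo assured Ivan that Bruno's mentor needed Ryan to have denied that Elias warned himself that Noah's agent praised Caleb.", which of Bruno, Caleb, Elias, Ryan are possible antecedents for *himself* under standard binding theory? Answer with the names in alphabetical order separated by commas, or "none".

*himself* is a reflexive; Principle A requires it to be bound within its binding domain — the clause headed by 'warned'.
— Bruno: possessor inside the subject DP of the clause headed by 'needed'; does not c-command the reflexive — cannot bind it (Principle A).
— Caleb: object of the clause headed by 'praised'; does not c-command the reflexive — cannot bind it (Principle A).
— Elias: subject of the clause headed by 'warned'; c-commands the reflexive within its binding domain — allowed (Principle A).
— Ryan: subject of the clause headed by 'denied'; c-commands the reflexive but lies outside its binding domain — cannot bind it (Principle A).

Elias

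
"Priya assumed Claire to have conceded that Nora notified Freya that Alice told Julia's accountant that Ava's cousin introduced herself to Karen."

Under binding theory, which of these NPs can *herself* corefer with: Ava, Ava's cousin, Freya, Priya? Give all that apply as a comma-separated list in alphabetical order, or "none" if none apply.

Ava's cousin

*herself* is a reflexive; Principle A requires it to be bound within its binding domain — the clause headed by 'introduced'.
— Ava: possessor inside the subject DP of the clause headed by 'introduced'; does not c-command the reflexive — cannot bind it (Principle A).
— Ava's cousin: subject of the clause headed by 'introduced'; c-commands the reflexive within its binding domain — allowed (Principle A).
— Freya: object of the clause headed by 'notified'; c-commands the reflexive but lies outside its binding domain — cannot bind it (Principle A).
— Priya: subject of the matrix clause; c-commands the reflexive but lies outside its binding domain — cannot bind it (Principle A).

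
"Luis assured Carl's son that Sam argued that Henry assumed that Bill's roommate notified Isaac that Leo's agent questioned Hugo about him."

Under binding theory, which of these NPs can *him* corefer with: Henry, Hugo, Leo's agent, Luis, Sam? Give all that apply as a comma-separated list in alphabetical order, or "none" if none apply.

Henry, Luis, Sam

*him* is a pronoun; Principle B requires it to be free in its binding domain — the clause headed by 'questioned'.
— Henry: subject of the clause headed by 'assumed'; c-commands the pronoun but lies outside its binding domain — allowed.
— Hugo: object of the clause headed by 'questioned'; c-commands the pronoun within its binding domain — blocked (Principle B).
— Leo's agent: subject of the clause headed by 'questioned'; c-commands the pronoun within its binding domain — blocked (Principle B).
— Luis: subject of the matrix clause; c-commands the pronoun but lies outside its binding domain — allowed.
— Sam: subject of the clause headed by 'argued'; c-commands the pronoun but lies outside its binding domain — allowed.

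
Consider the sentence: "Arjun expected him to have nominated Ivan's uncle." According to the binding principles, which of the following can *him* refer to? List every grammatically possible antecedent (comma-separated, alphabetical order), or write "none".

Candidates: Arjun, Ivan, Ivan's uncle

*him* is a pronoun; Principle B requires it to be free in its binding domain — the matrix clause.
— Arjun: subject of the matrix clause; c-commands the pronoun within its binding domain — blocked (Principle B).
— Ivan: possessor inside the object DP of the clause headed by 'nominated'; is c-commanded by the pronoun; coreference would bind this R-expression — blocked (Principle C).
— Ivan's uncle: object of the clause headed by 'nominated'; is c-commanded by the pronoun; coreference would bind this R-expression — blocked (Principle C).

none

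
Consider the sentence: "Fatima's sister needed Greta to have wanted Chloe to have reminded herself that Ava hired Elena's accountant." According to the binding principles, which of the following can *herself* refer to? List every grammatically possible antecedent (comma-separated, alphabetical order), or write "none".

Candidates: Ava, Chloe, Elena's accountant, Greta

Chloe

*herself* is a reflexive; Principle A requires it to be bound within its binding domain — the clause headed by 'reminded'.
— Ava: subject of the clause headed by 'hired'; does not c-command the reflexive — cannot bind it (Principle A).
— Chloe: subject of the clause headed by 'reminded'; c-commands the reflexive within its binding domain — allowed (Principle A).
— Elena's accountant: object of the clause headed by 'hired'; does not c-command the reflexive — cannot bind it (Principle A).
— Greta: subject of the clause headed by 'wanted'; c-commands the reflexive but lies outside its binding domain — cannot bind it (Principle A).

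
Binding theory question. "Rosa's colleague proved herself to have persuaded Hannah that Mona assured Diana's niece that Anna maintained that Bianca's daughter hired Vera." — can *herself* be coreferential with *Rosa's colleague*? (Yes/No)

*herself* is a reflexive; Principle A requires it to be bound within its binding domain — the matrix clause.
— Rosa's colleague: subject of the matrix clause; c-commands the reflexive within its binding domain — allowed (Principle A).

Yes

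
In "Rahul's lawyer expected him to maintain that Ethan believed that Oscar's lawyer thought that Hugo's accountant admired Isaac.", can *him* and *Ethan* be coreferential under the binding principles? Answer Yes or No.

No

*Ethan* is an R-expression; Principle C requires it to be free (not bound by any c-commanding expression).
— him: subject of the clause headed by 'maintain'; the pronoun c-commands the R-expression — coreference blocked (Principle C).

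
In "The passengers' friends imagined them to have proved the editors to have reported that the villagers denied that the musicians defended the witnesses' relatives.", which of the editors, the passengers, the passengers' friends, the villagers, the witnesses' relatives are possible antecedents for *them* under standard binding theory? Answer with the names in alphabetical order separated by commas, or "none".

*them* is a pronoun; Principle B requires it to be free in its binding domain — the matrix clause.
— the editors: subject of the clause headed by 'reported'; is c-commanded by the pronoun; coreference would bind this R-expression — blocked (Principle C).
— the passengers: possessor inside the subject DP of the matrix clause; does not c-command the pronoun — Principle B does not apply; allowed.
— the passengers' friends: subject of the matrix clause; c-commands the pronoun within its binding domain — blocked (Principle B).
— the villagers: subject of the clause headed by 'denied'; is c-commanded by the pronoun; coreference would bind this R-expression — blocked (Principle C).
— the witnesses' relatives: object of the clause headed by 'defended'; is c-commanded by the pronoun; coreference would bind this R-expression — blocked (Principle C).

the passengers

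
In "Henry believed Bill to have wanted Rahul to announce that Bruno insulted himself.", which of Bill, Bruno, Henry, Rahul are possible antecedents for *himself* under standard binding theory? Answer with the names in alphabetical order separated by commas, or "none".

Bruno

*himself* is a reflexive; Principle A requires it to be bound within its binding domain — the clause headed by 'insulted'.
— Bill: subject of the clause headed by 'wanted'; c-commands the reflexive but lies outside its binding domain — cannot bind it (Principle A).
— Bruno: subject of the clause headed by 'insulted'; c-commands the reflexive within its binding domain — allowed (Principle A).
— Henry: subject of the matrix clause; c-commands the reflexive but lies outside its binding domain — cannot bind it (Principle A).
— Rahul: subject of the clause headed by 'announce'; c-commands the reflexive but lies outside its binding domain — cannot bind it (Principle A).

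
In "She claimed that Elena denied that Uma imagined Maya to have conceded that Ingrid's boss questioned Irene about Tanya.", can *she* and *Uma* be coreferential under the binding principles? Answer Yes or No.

No

*Uma* is an R-expression; Principle C requires it to be free (not bound by any c-commanding expression).
— she: subject of the matrix clause; the pronoun c-commands the R-expression — coreference blocked (Principle C).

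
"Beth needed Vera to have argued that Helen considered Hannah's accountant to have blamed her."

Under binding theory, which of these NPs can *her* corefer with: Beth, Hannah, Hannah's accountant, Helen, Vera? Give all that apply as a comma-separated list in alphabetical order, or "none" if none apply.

*her* is a pronoun; Principle B requires it to be free in its binding domain — the clause headed by 'blamed'.
— Beth: subject of the matrix clause; c-commands the pronoun but lies outside its binding domain — allowed.
— Hannah: possessor inside the subject DP of the clause headed by 'blamed'; does not c-command the pronoun — Principle B does not apply; allowed.
— Hannah's accountant: subject of the clause headed by 'blamed'; c-commands the pronoun within its binding domain — blocked (Principle B).
— Helen: subject of the clause headed by 'considered'; c-commands the pronoun but lies outside its binding domain — allowed.
— Vera: subject of the clause headed by 'argued'; c-commands the pronoun but lies outside its binding domain — allowed.

Beth, Hannah, Helen, Vera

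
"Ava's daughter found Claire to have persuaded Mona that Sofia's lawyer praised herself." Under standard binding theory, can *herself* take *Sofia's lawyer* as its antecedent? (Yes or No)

Yes

*herself* is a reflexive; Principle A requires it to be bound within its binding domain — the clause headed by 'praised'.
— Sofia's lawyer: subject of the clause headed by 'praised'; c-commands the reflexive within its binding domain — allowed (Principle A).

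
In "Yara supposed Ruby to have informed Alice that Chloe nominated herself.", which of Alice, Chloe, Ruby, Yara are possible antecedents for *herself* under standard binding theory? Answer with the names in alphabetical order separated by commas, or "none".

*herself* is a reflexive; Principle A requires it to be bound within its binding domain — the clause headed by 'nominated'.
— Alice: object of the clause headed by 'informed'; c-commands the reflexive but lies outside its binding domain — cannot bind it (Principle A).
— Chloe: subject of the clause headed by 'nominated'; c-commands the reflexive within its binding domain — allowed (Principle A).
— Ruby: subject of the clause headed by 'informed'; c-commands the reflexive but lies outside its binding domain — cannot bind it (Principle A).
— Yara: subject of the matrix clause; c-commands the reflexive but lies outside its binding domain — cannot bind it (Principle A).

Chloe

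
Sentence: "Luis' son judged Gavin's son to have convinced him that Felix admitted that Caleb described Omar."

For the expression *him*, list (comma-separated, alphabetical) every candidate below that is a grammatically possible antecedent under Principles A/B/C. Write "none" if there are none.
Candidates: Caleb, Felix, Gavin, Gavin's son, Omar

Gavin

*him* is a pronoun; Principle B requires it to be free in its binding domain — the clause headed by 'convinced'.
— Caleb: subject of the clause headed by 'described'; is c-commanded by the pronoun; coreference would bind this R-expression — blocked (Principle C).
— Felix: subject of the clause headed by 'admitted'; is c-commanded by the pronoun; coreference would bind this R-expression — blocked (Principle C).
— Gavin: possessor inside the subject DP of the clause headed by 'convinced'; does not c-command the pronoun — Principle B does not apply; allowed.
— Gavin's son: subject of the clause headed by 'convinced'; c-commands the pronoun within its binding domain — blocked (Principle B).
— Omar: object of the clause headed by 'described'; is c-commanded by the pronoun; coreference would bind this R-expression — blocked (Principle C).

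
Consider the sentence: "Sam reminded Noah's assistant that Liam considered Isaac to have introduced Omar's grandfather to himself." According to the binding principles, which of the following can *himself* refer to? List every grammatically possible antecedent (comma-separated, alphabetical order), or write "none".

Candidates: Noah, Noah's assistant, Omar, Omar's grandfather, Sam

*himself* is a reflexive; Principle A requires it to be bound within its binding domain — the clause headed by 'introduced'.
— Noah: possessor inside the object DP of the matrix clause; does not c-command the reflexive — cannot bind it (Principle A).
— Noah's assistant: object of the matrix clause; c-commands the reflexive but lies outside its binding domain — cannot bind it (Principle A).
— Omar: possessor inside the object DP of the clause headed by 'introduced'; does not c-command the reflexive — cannot bind it (Principle A).
— Omar's grandfather: object of the clause headed by 'introduced'; c-commands the reflexive within its binding domain — allowed (Principle A).
— Sam: subject of the matrix clause; c-commands the reflexive but lies outside its binding domain — cannot bind it (Principle A).

Omar's grandfather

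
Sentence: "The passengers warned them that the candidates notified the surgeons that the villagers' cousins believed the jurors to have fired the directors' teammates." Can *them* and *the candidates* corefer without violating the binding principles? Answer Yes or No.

No

*the candidates* is an R-expression; Principle C requires it to be free (not bound by any c-commanding expression).
— them: object of the matrix clause; the pronoun c-commands the R-expression — coreference blocked (Principle C).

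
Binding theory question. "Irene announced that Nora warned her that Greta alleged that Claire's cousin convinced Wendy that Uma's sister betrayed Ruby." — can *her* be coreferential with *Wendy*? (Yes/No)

No

*her* is a pronoun; Principle B requires it to be free in its binding domain — the clause headed by 'warned'.
— Wendy: object of the clause headed by 'convinced'; is c-commanded by the pronoun; coreference would bind this R-expression — blocked (Principle C).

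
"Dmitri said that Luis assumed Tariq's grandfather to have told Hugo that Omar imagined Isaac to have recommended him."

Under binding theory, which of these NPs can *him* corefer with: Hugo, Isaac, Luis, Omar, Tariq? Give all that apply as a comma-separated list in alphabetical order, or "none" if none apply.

*him* is a pronoun; Principle B requires it to be free in its binding domain — the clause headed by 'recommended'.
— Hugo: object of the clause headed by 'told'; c-commands the pronoun but lies outside its binding domain — allowed.
— Isaac: subject of the clause headed by 'recommended'; c-commands the pronoun within its binding domain — blocked (Principle B).
— Luis: subject of the clause headed by 'assumed'; c-commands the pronoun but lies outside its binding domain — allowed.
— Omar: subject of the clause headed by 'imagined'; c-commands the pronoun but lies outside its binding domain — allowed.
— Tariq: possessor inside the subject DP of the clause headed by 'told'; does not c-command the pronoun — Principle B does not apply; allowed.

Hugo, Luis, Omar, Tariq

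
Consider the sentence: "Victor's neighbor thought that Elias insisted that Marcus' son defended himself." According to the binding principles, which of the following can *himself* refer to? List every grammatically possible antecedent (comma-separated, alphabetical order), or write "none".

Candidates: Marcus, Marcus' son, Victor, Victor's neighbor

Marcus' son

*himself* is a reflexive; Principle A requires it to be bound within its binding domain — the clause headed by 'defended'.
— Marcus: possessor inside the subject DP of the clause headed by 'defended'; does not c-command the reflexive — cannot bind it (Principle A).
— Marcus' son: subject of the clause headed by 'defended'; c-commands the reflexive within its binding domain — allowed (Principle A).
— Victor: possessor inside the subject DP of the matrix clause; does not c-command the reflexive — cannot bind it (Principle A).
— Victor's neighbor: subject of the matrix clause; c-commands the reflexive but lies outside its binding domain — cannot bind it (Principle A).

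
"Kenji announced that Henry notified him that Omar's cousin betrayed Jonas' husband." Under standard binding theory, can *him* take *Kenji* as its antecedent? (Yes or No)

*him* is a pronoun; Principle B requires it to be free in its binding domain — the clause headed by 'notified'.
— Kenji: subject of the matrix clause; c-commands the pronoun but lies outside its binding domain — allowed.

Yes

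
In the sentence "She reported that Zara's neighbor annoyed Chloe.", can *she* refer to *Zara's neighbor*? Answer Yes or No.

*she* is a pronoun; Principle B requires it to be free in its binding domain — the matrix clause.
— Zara's neighbor: subject of the clause headed by 'annoyed'; is c-commanded by the pronoun; coreference would bind this R-expression — blocked (Principle C).

No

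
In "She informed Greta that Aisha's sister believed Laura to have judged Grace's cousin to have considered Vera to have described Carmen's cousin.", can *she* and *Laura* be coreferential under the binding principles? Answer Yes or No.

No

*Laura* is an R-expression; Principle C requires it to be free (not bound by any c-commanding expression).
— she: subject of the matrix clause; the pronoun c-commands the R-expression — coreference blocked (Principle C).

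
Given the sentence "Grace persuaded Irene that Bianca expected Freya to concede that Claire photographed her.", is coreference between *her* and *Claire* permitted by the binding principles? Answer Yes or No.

*her* is a pronoun; Principle B requires it to be free in its binding domain — the clause headed by 'photographed'.
— Claire: subject of the clause headed by 'photographed'; c-commands the pronoun within its binding domain — blocked (Principle B).

No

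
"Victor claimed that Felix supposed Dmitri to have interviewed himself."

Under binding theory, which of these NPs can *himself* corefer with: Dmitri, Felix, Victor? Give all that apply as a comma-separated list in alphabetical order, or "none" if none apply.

*himself* is a reflexive; Principle A requires it to be bound within its binding domain — the clause headed by 'interviewed'.
— Dmitri: subject of the clause headed by 'interviewed'; c-commands the reflexive within its binding domain — allowed (Principle A).
— Felix: subject of the clause headed by 'supposed'; c-commands the reflexive but lies outside its binding domain — cannot bind it (Principle A).
— Victor: subject of the matrix clause; c-commands the reflexive but lies outside its binding domain — cannot bind it (Principle A).

Dmitri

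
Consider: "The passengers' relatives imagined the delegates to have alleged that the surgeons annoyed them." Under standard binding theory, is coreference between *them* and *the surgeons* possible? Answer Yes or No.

*the surgeons* is an R-expression; Principle C requires it to be free (not bound by any c-commanding expression).
— them: object of the clause headed by 'annoyed'; the R-expression locally c-commands the pronoun — coreference blocked (Principle B on the pronoun).

No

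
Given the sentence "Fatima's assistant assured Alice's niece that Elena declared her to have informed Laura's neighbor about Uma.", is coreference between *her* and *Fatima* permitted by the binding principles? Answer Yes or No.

*her* is a pronoun; Principle B requires it to be free in its binding domain — the clause headed by 'declared'.
— Fatima: possessor inside the subject DP of the matrix clause; does not c-command the pronoun — Principle B does not apply; allowed.

Yes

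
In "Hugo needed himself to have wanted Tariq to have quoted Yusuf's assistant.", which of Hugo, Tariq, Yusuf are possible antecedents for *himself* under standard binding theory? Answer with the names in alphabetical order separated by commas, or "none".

*himself* is a reflexive; Principle A requires it to be bound within its binding domain — the matrix clause.
— Hugo: subject of the matrix clause; c-commands the reflexive within its binding domain — allowed (Principle A).
— Tariq: subject of the clause headed by 'quoted'; does not c-command the reflexive — cannot bind it (Principle A).
— Yusuf: possessor inside the object DP of the clause headed by 'quoted'; does not c-command the reflexive — cannot bind it (Principle A).

Hugo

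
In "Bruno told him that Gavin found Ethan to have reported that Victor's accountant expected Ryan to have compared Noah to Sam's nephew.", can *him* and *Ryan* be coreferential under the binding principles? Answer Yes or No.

*Ryan* is an R-expression; Principle C requires it to be free (not bound by any c-commanding expression).
— him: object of the matrix clause; the pronoun c-commands the R-expression — coreference blocked (Principle C).

No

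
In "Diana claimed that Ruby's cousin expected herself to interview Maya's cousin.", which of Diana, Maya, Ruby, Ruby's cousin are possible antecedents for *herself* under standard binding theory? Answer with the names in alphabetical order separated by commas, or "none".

Ruby's cousin

*herself* is a reflexive; Principle A requires it to be bound within its binding domain — the clause headed by 'expected'.
— Diana: subject of the matrix clause; c-commands the reflexive but lies outside its binding domain — cannot bind it (Principle A).
— Maya: possessor inside the object DP of the clause headed by 'interview'; does not c-command the reflexive — cannot bind it (Principle A).
— Ruby: possessor inside the subject DP of the clause headed by 'expected'; does not c-command the reflexive — cannot bind it (Principle A).
— Ruby's cousin: subject of the clause headed by 'expected'; c-commands the reflexive within its binding domain — allowed (Principle A).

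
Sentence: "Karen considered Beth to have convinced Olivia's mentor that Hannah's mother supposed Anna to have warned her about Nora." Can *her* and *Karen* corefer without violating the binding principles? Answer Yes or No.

Yes

*Karen* is an R-expression; Principle C requires it to be free (not bound by any c-commanding expression).
— her: object of the clause headed by 'warned'; the pronoun does not c-command the R-expression — coreference allowed.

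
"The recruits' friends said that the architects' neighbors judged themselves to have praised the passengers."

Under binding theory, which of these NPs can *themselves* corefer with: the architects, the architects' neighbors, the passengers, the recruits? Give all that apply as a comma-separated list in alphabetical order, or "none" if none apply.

*themselves* is a reflexive; Principle A requires it to be bound within its binding domain — the clause headed by 'judged'.
— the architects: possessor inside the subject DP of the clause headed by 'judged'; does not c-command the reflexive — cannot bind it (Principle A).
— the architects' neighbors: subject of the clause headed by 'judged'; c-commands the reflexive within its binding domain — allowed (Principle A).
— the passengers: object of the clause headed by 'praised'; does not c-command the reflexive — cannot bind it (Principle A).
— the recruits: possessor inside the subject DP of the matrix clause; does not c-command the reflexive — cannot bind it (Principle A).

the architects' neighbors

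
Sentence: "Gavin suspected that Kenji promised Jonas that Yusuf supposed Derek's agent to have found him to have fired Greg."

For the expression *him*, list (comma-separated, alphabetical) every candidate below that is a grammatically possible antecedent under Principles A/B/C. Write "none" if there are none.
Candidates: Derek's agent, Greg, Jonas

Jonas

*him* is a pronoun; Principle B requires it to be free in its binding domain — the clause headed by 'found'.
— Derek's agent: subject of the clause headed by 'found'; c-commands the pronoun within its binding domain — blocked (Principle B).
— Greg: object of the clause headed by 'fired'; is c-commanded by the pronoun; coreference would bind this R-expression — blocked (Principle C).
— Jonas: object of the clause headed by 'promised'; c-commands the pronoun but lies outside its binding domain — allowed.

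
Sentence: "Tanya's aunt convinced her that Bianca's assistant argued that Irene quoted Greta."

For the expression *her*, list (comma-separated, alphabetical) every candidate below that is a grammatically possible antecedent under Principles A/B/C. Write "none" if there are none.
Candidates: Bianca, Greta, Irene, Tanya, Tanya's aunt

Tanya

*her* is a pronoun; Principle B requires it to be free in its binding domain — the matrix clause.
— Bianca: possessor inside the subject DP of the clause headed by 'argued'; is c-commanded by the pronoun; coreference would bind this R-expression — blocked (Principle C).
— Greta: object of the clause headed by 'quoted'; is c-commanded by the pronoun; coreference would bind this R-expression — blocked (Principle C).
— Irene: subject of the clause headed by 'quoted'; is c-commanded by the pronoun; coreference would bind this R-expression — blocked (Principle C).
— Tanya: possessor inside the subject DP of the matrix clause; does not c-command the pronoun — Principle B does not apply; allowed.
— Tanya's aunt: subject of the matrix clause; c-commands the pronoun within its binding domain — blocked (Principle B).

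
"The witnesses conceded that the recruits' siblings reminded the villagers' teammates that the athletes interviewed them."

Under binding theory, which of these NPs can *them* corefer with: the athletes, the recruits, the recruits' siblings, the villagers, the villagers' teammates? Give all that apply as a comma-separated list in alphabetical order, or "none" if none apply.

the recruits, the recruits' siblings, the villagers, the villagers' teammates

*them* is a pronoun; Principle B requires it to be free in its binding domain — the clause headed by 'interviewed'.
— the athletes: subject of the clause headed by 'interviewed'; c-commands the pronoun within its binding domain — blocked (Principle B).
— the recruits: possessor inside the subject DP of the clause headed by 'reminded'; does not c-command the pronoun — Principle B does not apply; allowed.
— the recruits' siblings: subject of the clause headed by 'reminded'; c-commands the pronoun but lies outside its binding domain — allowed.
— the villagers: possessor inside the object DP of the clause headed by 'reminded'; does not c-command the pronoun — Principle B does not apply; allowed.
— the villagers' teammates: object of the clause headed by 'reminded'; c-commands the pronoun but lies outside its binding domain — allowed.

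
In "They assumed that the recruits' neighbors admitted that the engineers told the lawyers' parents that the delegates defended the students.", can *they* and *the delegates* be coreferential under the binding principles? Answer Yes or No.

*the delegates* is an R-expression; Principle C requires it to be free (not bound by any c-commanding expression).
— they: subject of the matrix clause; the pronoun c-commands the R-expression — coreference blocked (Principle C).

No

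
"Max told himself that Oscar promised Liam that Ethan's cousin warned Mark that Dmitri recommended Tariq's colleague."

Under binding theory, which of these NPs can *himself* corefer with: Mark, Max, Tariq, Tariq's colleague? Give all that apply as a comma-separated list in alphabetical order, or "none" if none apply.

Max

*himself* is a reflexive; Principle A requires it to be bound within its binding domain — the matrix clause.
— Mark: object of the clause headed by 'warned'; does not c-command the reflexive — cannot bind it (Principle A).
— Max: subject of the matrix clause; c-commands the reflexive within its binding domain — allowed (Principle A).
— Tariq: possessor inside the object DP of the clause headed by 'recommended'; does not c-command the reflexive — cannot bind it (Principle A).
— Tariq's colleague: object of the clause headed by 'recommended'; does not c-command the reflexive — cannot bind it (Principle A).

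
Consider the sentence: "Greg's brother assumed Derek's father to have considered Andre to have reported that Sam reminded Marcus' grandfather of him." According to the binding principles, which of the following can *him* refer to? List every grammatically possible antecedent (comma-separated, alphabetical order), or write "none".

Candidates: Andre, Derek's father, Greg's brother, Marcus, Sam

*him* is a pronoun; Principle B requires it to be free in its binding domain — the clause headed by 'reminded'.
— Andre: subject of the clause headed by 'reported'; c-commands the pronoun but lies outside its binding domain — allowed.
— Derek's father: subject of the clause headed by 'considered'; c-commands the pronoun but lies outside its binding domain — allowed.
— Greg's brother: subject of the matrix clause; c-commands the pronoun but lies outside its binding domain — allowed.
— Marcus: possessor inside the object DP of the clause headed by 'reminded'; does not c-command the pronoun — Principle B does not apply; allowed.
— Sam: subject of the clause headed by 'reminded'; c-commands the pronoun within its binding domain — blocked (Principle B).

Andre, Derek's father, Greg's brother, Marcus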